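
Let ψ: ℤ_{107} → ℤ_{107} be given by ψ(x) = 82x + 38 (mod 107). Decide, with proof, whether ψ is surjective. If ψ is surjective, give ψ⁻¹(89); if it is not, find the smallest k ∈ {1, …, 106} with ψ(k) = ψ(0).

75

Since gcd(82, 107) = 1, 82 is invertible modulo 107. Euclid's algorithm: 107 = 1·82 + 25, 82 = 3·25 + 7, 25 = 3·7 + 4, 7 = 1·4 + 3, 4 = 1·3 + 1; back-substituting gives 1 = 77·82 − 59·107, so 82⁻¹ ≡ 77 (mod 107).
For any y ∈ ℤ_{107}, x = 77(y − 38) mod 107 satisfies ψ(x) = 82·77(y − 38) + 38 ≡ y (since 82·77 ≡ 1 mod 107). So every y has a preimage.
Hence ψ is surjective.
Since ψ is surjective, we compute ψ⁻¹(89): solve 82x + 38 ≡ 89 (mod 107), i.e. 82x ≡ 51 (mod 107).
Multiplying by 82⁻¹ = 77 gives x ≡ 77·51 = 3927 = 36·107 + 75 ≡ 75 (mod 107).
Check: ψ(75) = 82·75 + 38 = 6188 = 57·107 + 89 ≡ 89 (mod 107).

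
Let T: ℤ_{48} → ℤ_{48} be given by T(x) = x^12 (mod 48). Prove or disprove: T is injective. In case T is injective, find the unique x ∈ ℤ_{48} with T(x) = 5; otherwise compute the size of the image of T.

4

T(2): Repeated squaring mod 48: 2^1 ≡ 2, 2^2 ≡ 2² = 4, 2^4 ≡ 4² = 16, 2^8 ≡ 16² = 256 ≡ 16. Since 12 = 8 + 4, 2^12 ≡ 16·16: 16·16 = 256 ≡ 16. So 2^12 ≡ 16 (mod 48).
T(4): Repeated squaring mod 48: 4^1 ≡ 4, 4^2 ≡ 4² = 16, 4^4 ≡ 16² = 256 ≡ 16, 4^8 ≡ 16² = 256 ≡ 16. Since 12 = 8 + 4, 4^12 ≡ 16·16: 16·16 = 256 ≡ 16. So 4^12 ≡ 16 (mod 48).
So T(2) = T(4) = 16 while 2 ≠ 4, so T is not injective.
Since T is not injective, we determine |image(T)|. Computing x^12 mod 48 for each x (by repeated squaring, reducing mod 48 at every step), the values T(0), T(1), …, T(47) are: 0, 1, 16, 33, 16, 1, 0, 1, 16, 33, 16, 1, 0, 1, 16, 33, 16, 1, 0, 1, 16, 33, 16, 1, 0, 1, 16, 33, 16, 1, 0, 1, 16, 33, 16, 1, 0, 1, 16, 33, 16, 1, 0, 1, 16, 33, 16, 1.
The distinct values are {0, 1, 16, 33}; there are 4 of them.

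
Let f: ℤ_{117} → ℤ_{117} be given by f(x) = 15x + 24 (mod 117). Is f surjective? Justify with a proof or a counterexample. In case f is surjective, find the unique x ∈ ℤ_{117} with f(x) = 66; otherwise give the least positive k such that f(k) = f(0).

Since gcd(15, 117) = 3, we have 15x ≡ 0 (mod 3) for all x, so f(x) ≡ 0 (mod 3).
But 1 ≢ 0 (mod 3), so 1 ∈ ℤ_{117} has no preimage. Thus f is not surjective.
Since f is not surjective, we find the least positive k with f(k) = f(0): this means 15k ≡ 0 (mod 117), i.e. 117 ∣ 15k. Since gcd(15, 117) = 3, dividing through by 3 this holds exactly when 39 ∣ 5k, and as gcd(5, 39) = 1, exactly when 39 ∣ k.
The smallest positive such k is 39.

39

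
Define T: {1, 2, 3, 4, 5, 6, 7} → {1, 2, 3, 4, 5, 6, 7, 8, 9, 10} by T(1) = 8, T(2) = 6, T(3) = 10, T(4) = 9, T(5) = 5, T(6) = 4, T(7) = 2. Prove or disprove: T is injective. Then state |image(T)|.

The values T(1), …, T(7) are 8, 6, 10, 9, 5, 4, 2 — all distinct.
So T(a) = T(b) only when a = b, and T is injective.
The image of T is {2, 4, 5, 6, 8, 9, 10}, which has 7 elements.

7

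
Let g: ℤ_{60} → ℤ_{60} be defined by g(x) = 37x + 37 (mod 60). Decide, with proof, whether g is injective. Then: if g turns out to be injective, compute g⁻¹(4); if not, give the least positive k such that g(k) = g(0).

Suppose g(s) = g(t) in ℤ_{60}. Then 37s + 37 ≡ 37t + 37 (mod 60), thus 37(s − t) ≡ 0 (mod 60).
Since gcd(37, 60) = 1, 37 is invertible modulo 60, therefore s − t ≡ 0 (mod 60), i.e. s = t.
Thus g is injective.
We now compute 37⁻¹ mod 60 explicitly. Euclid's algorithm: 60 = 1·37 + 23, 37 = 1·23 + 14, 23 = 1·14 + 9, 14 = 1·9 + 5, 9 = 1·5 + 4, 5 = 1·4 + 1; back-substituting gives 1 = 13·37 − 8·60, so 37⁻¹ ≡ 13 (mod 60).
Since g is injective, we find g⁻¹(4): we need 37x ≡ 4 − 37 ≡ 27 (mod 60). Using 37⁻¹ = 13: x ≡ 13·27 = 351 = 5·60 + 51, so x = 51.
Check: g(51) = 37·51 + 37 = 1924 = 32·60 + 4 ≡ 4 (mod 60).

51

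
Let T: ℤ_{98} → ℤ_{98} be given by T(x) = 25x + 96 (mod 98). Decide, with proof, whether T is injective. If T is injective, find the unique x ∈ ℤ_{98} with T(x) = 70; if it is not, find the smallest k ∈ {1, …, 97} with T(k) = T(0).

If T(s) = T(t), then 25s ≡ 25t (mod 98). Because gcd(25, 98) = 1, we may cancel 25 to get s ≡ t (mod 98).
Therefore T is injective.
We now compute 25⁻¹ mod 98 explicitly. Euclid's algorithm: 98 = 3·25 + 23, 25 = 1·23 + 2, 23 = 11·2 + 1; back-substituting gives 1 = 51·25 − 13·98, so 25⁻¹ ≡ 51 (mod 98).
Since T is injective, we compute T⁻¹(70): solve 25x + 96 ≡ 70 (mod 98), i.e. 25x ≡ 72 (mod 98).
Multiplying by 25⁻¹ = 51 gives x ≡ 51·72 = 3672 = 37·98 + 46 ≡ 46 (mod 98).
Check: T(46) = 25·46 + 96 = 1246 = 12·98 + 70 ≡ 70 (mod 98).

46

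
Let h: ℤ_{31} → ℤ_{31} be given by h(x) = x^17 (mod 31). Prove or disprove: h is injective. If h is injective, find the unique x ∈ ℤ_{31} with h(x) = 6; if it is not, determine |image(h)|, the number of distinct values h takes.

26

Since 31 is prime, the nonzero elements of ℤ_{31} form a cyclic group of order 30.
As gcd(17, 30) = 1, raising to the 17th power is a bijection on this group: if x_1^17 ≡ x_2^17 then (x_1x_2^{−1})^17 = 1, and the only element of order dividing gcd(17, 30) = 1 is 1, so x_1 = x_2.
With h(0) = 0 this makes h injective on all of ℤ_{31}, hence bijective (finite equal-size domain and codomain). In particular h is injective.
Since h is injective, we find the preimage of 6. The inverse of x ↦ x^17 on (ℤ_{31})^× is x ↦ x^23, because 17·23 = 391 = 13·30 + 1 ≡ 1 (mod 30) and x^{30} = 1 for x ≠ 0 (Fermat). So h⁻¹(6) = 6^23 mod 31.
Repeated squaring mod 31: 6^1 ≡ 6, 6^2 ≡ 6² = 36 ≡ 5, 6^4 ≡ 5² = 25, 6^8 ≡ 25² = 625 ≡ 5, 6^16 ≡ 5² = 25. Since 23 = 16 + 4 + 2 + 1, 6^23 ≡ 25·25·5·6: 25·25 = 625 ≡ 5, then 5·5 = 25, then 25·6 = 150 ≡ 26. So 6^23 ≡ 26 (mod 31).
Hence h⁻¹(6) = 26.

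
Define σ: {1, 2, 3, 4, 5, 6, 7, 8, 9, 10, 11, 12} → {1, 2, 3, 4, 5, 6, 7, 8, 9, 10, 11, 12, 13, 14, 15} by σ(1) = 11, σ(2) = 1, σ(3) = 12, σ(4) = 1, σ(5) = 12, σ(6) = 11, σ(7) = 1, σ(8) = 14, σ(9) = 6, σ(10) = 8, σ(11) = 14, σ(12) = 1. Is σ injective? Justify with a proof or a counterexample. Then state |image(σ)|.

6

σ(2) = 1 = σ(4) with 2 ≠ 4, so σ is not injective.
The image of σ is {1, 6, 8, 11, 12, 14}, which has 6 elements.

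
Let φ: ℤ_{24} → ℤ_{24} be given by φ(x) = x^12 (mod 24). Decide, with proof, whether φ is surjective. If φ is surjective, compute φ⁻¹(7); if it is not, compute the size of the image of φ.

4

φ(2): Repeated squaring mod 24: 2^1 ≡ 2, 2^2 ≡ 2² = 4, 2^4 ≡ 4² = 16, 2^8 ≡ 16² = 256 ≡ 16. Since 12 = 8 + 4, 2^12 ≡ 16·16: 16·16 = 256 ≡ 16. So 2^12 ≡ 16 (mod 24).
φ(4): Repeated squaring mod 24: 4^1 ≡ 4, 4^2 ≡ 4² = 16, 4^4 ≡ 16² = 256 ≡ 16, 4^8 ≡ 16² = 256 ≡ 16. Since 12 = 8 + 4, 4^12 ≡ 16·16: 16·16 = 256 ≡ 16. So 4^12 ≡ 16 (mod 24).
So φ(2) = φ(4) = 16 while 2 ≠ 4, thus φ is not injective.
A non-injective map from the 24-element set ℤ_{24} to itself takes at most 23 distinct values, so it cannot be surjective. So φ is not surjective.
Since φ is not surjective, we determine |image(φ)|. Computing x^12 mod 24 for each x (by repeated squaring, reducing mod 24 at every step), the values φ(0), φ(1), …, φ(23) are: 0, 1, 16, 9, 16, 1, 0, 1, 16, 9, 16, 1, 0, 1, 16, 9, 16, 1, 0, 1, 16, 9, 16, 1.
The distinct values are {0, 1, 9, 16}; there are 4 of them.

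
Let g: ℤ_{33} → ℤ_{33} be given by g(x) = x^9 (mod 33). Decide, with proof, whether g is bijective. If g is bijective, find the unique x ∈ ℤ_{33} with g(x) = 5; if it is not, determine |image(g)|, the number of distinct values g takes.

20

Computing x^9 mod 33 for each x (by repeated squaring, reducing mod 33 at every step), the values g(0), g(1), …, g(32) are: 0, 1, 17, 15, 25, 20, 24, 19, 29, 27, 10, 11, 12, 28, 26, 3, 31, 2, 30, 7, 5, 21, 22, 23, 6, 4, 14, 9, 13, 8, 18, 16, 32.
Every element of ℤ_{33} appears exactly once in this list, so g is a bijection, and in particular bijective.
Since g is bijective, we read off the preimage of 5 from the same table: g(20) = 5, so g⁻¹(5) = 20.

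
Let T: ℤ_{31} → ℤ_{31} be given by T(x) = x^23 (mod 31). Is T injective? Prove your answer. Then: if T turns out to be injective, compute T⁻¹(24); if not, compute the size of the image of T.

Since 31 is prime, the nonzero elements of ℤ_{31} form a cyclic group of order 30.
As gcd(23, 30) = 1, raising to the 23rd power is a bijection on this group: if s^23 ≡ t^23 then (st^{−1})^23 = 1, and the only element of order dividing gcd(23, 30) = 1 is 1, so s = t.
With T(0) = 0 this makes T injective on all of ℤ_{31}, hence bijective (finite equal-size domain and codomain). In particular T is injective.
Since T is injective, we find the preimage of 24. The inverse of x ↦ x^23 on (ℤ_{31})^× is x ↦ x^17, because 23·17 = 391 = 13·30 + 1 ≡ 1 (mod 30) and x^{30} = 1 for x ≠ 0 (Fermat). So T⁻¹(24) = 24^17 mod 31.
Repeated squaring mod 31: 24^1 ≡ 24, 24^2 ≡ 24² = 576 ≡ 18, 24^4 ≡ 18² = 324 ≡ 14, 24^8 ≡ 14² = 196 ≡ 10, 24^16 ≡ 10² = 100 ≡ 7. Since 17 = 16 + 1, 24^17 ≡ 7·24: 7·24 = 168 ≡ 13. So 24^17 ≡ 13 (mod 31).
Hence T⁻¹(24) = 13.

13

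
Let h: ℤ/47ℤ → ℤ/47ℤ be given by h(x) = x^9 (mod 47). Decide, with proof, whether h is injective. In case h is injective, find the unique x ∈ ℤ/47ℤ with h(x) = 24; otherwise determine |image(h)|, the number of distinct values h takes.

32

Since 47 is prime, the nonzero elements of ℤ/47ℤ form a cyclic group of order 46.
As gcd(9, 46) = 1, raising to the 9th power is a bijection on this group: if u^9 ≡ v^9 then (uv^{−1})^9 = 1, and the only element of order dividing gcd(9, 46) = 1 is 1, so u = v.
With h(0) = 0 this makes h injective on all of ℤ/47ℤ, hence bijective (finite equal-size domain and codomain). In particular h is injective.
Since h is injective, we find the preimage of 24. The inverse of x ↦ x^9 on (ℤ/47ℤ)^× is x ↦ x^41, because 9·41 = 369 = 8·46 + 1 ≡ 1 (mod 46) and x^{46} = 1 for x ≠ 0 (Fermat). So h⁻¹(24) = 24^41 mod 47.
Repeated squaring mod 47: 24^1 ≡ 24, 24^2 ≡ 24² = 576 ≡ 12, 24^4 ≡ 12² = 144 ≡ 3, 24^8 ≡ 3² = 9, 24^16 ≡ 9² = 81 ≡ 34, 24^32 ≡ 34² = 1156 ≡ 28. Since 41 = 32 + 8 + 1, 24^41 ≡ 28·9·24: 28·9 = 252 ≡ 17, then 17·24 = 408 ≡ 32. So 24^41 ≡ 32 (mod 47).
Hence h⁻¹(24) = 32.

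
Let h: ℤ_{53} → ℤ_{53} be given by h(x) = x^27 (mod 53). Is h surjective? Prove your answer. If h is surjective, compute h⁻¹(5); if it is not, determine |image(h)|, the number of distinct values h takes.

48

Since 53 is prime, the nonzero elements of ℤ_{53} form a cyclic group of order 52.
As gcd(27, 52) = 1, raising to the 27th power is a bijection on this group: if a^27 ≡ b^27 then (ab^{−1})^27 = 1, and the only element of order dividing gcd(27, 52) = 1 is 1, so a = b.
With h(0) = 0 this makes h injective on all of ℤ_{53}, hence bijective (finite equal-size domain and codomain). In particular h is surjective.
Since h is surjective, we find the preimage of 5. The inverse of x ↦ x^27 on (ℤ_{53})^× is x ↦ x^27, because 27·27 = 729 = 14·52 + 1 ≡ 1 (mod 52) and x^{52} = 1 for x ≠ 0 (Fermat). So h⁻¹(5) = 5^27 mod 53.
Repeated squaring mod 53: 5^1 ≡ 5, 5^2 ≡ 5² = 25, 5^4 ≡ 25² = 625 ≡ 42, 5^8 ≡ 42² = 1764 ≡ 15, 5^16 ≡ 15² = 225 ≡ 13. Since 27 = 16 + 8 + 2 + 1, 5^27 ≡ 13·15·25·5: 13·15 = 195 ≡ 36, then 36·25 = 900 ≡ 52, then 52·5 = 260 ≡ 48. So 5^27 ≡ 48 (mod 53).
Hence h⁻¹(5) = 48.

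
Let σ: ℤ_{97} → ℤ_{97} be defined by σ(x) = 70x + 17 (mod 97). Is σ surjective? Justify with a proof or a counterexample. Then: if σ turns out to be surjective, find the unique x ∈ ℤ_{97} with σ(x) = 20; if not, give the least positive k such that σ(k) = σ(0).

43

Since gcd(70, 97) = 1, 70 is invertible modulo 97. Euclid's algorithm: 97 = 1·70 + 27, 70 = 2·27 + 16, 27 = 1·16 + 11, 16 = 1·11 + 5, 11 = 2·5 + 1; back-substituting gives 1 = 79·70 − 57·97, so 70⁻¹ ≡ 79 (mod 97).
Then y ↦ 79(y − 17) is a two-sided inverse to σ, so every y ∈ ℤ_{97} has a preimage.
So σ is surjective.
Since σ is surjective, we find σ⁻¹(20): we need 70x ≡ 20 − 17 ≡ 3 (mod 97). Using 70⁻¹ = 79: x ≡ 79·3 = 237 = 2·97 + 43, so x = 43.
Check: σ(43) = 70·43 + 17 = 3027 = 31·97 + 20 ≡ 20 (mod 97).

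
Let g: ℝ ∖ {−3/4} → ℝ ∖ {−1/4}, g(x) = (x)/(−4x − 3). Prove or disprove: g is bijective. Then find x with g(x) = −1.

Suppose g(x_1) = g(x_2). Cross-multiplying: (x_1)(−4x_2 − 3) = (x_2)(−4x_1 − 3).
Expanding both sides and cancelling the symmetric terms leaves −3·(x_1 − x_2) = 0. Since −3 ≠ 0, x_1 = x_2. Therefore g is injective.
For any y ≠ −1/4, solving y(−4x − 3) = x for x gives a well-defined x ≠ −3/4. So g is surjective.
Therefore g is bijective.
Solving g(x) = −1: cross-multiplying gives x = −1(−4x − 3), which rearranges to −3x = 3, so x = −1.

-1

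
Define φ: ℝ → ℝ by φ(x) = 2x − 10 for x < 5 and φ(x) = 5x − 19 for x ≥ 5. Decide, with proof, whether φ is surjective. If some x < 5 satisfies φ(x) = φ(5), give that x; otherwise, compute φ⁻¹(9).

Both pieces are strictly increasing (slopes 2 and 5), so each is injective on its own interval.
The left piece maps (−∞, 5) onto (−∞, 0); the right piece maps [5, ∞) onto [6, ∞).
The union (−∞, 0) ∪ [6, ∞) omits the interval between 0 and 6; in particular 0 has no preimage. So φ is not surjective.
Because the two images are disjoint, no x < 5 has φ(x) = φ(5), so we compute φ⁻¹(9): 9 lies in [6, ∞), so solve 5x − 19 = 9: x = (9 + 19)/5 = 28/5.

28/5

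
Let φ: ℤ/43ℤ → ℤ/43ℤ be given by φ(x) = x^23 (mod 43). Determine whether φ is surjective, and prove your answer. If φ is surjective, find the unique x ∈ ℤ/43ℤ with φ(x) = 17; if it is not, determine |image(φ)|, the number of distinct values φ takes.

24

Since 43 is prime, the nonzero elements of ℤ/43ℤ form a cyclic group of order 42.
As gcd(23, 42) = 1, raising to the 23rd power is a bijection on this group: if x_1^23 ≡ x_2^23 then (x_1x_2^{−1})^23 = 1, and the only element of order dividing gcd(23, 42) = 1 is 1, so x_1 = x_2.
With φ(0) = 0 this makes φ injective on all of ℤ/43ℤ, hence bijective (finite equal-size domain and codomain). In particular φ is surjective.
Since φ is surjective, we find the preimage of 17. The inverse of x ↦ x^23 on (ℤ/43ℤ)^× is x ↦ x^11, because 23·11 = 253 = 6·42 + 1 ≡ 1 (mod 42) and x^{42} = 1 for x ≠ 0 (Fermat). So φ⁻¹(17) = 17^11 mod 43.
Repeated squaring mod 43: 17^1 ≡ 17, 17^2 ≡ 17² = 289 ≡ 31, 17^4 ≡ 31² = 961 ≡ 15, 17^8 ≡ 15² = 225 ≡ 10. Since 11 = 8 + 2 + 1, 17^11 ≡ 10·31·17: 10·31 = 310 ≡ 9, then 9·17 = 153 ≡ 24. So 17^11 ≡ 24 (mod 43).
Hence φ⁻¹(17) = 24.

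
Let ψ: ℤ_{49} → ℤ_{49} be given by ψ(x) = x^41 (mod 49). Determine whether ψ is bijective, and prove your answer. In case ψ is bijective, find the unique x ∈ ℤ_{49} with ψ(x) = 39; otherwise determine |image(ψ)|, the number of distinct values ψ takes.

ψ(0) = 0^41 = 0.
ψ(7): Repeated squaring mod 49: 7^1 ≡ 7, 7^2 ≡ 7² = 49 ≡ 0, 7^4 ≡ 0² = 0, 7^8 ≡ 0² = 0, 7^16 ≡ 0² = 0, 7^32 ≡ 0² = 0. Since 41 = 32 + 8 + 1, 7^41 ≡ 0·0·7: 0·0 = 0, then 0·7 = 0. So 7^41 ≡ 0 (mod 49).
So ψ(0) = ψ(7) = 0 while 0 ≠ 7, so ψ is not injective, hence not bijective.
Since ψ is not bijective, we determine |image(ψ)|. Computing x^41 mod 49 for each x (by repeated squaring, reducing mod 49 at every step), the values ψ(0), ψ(1), …, ψ(48) are: 0, 1, 25, 33, 37, 10, 41, 0, 43, 11, 5, 9, 45, 34, 0, 36, 46, 26, 30, 31, 27, 0, 29, 32, 47, 2, 17, 20, 0, 22, 18, 19, 23, 3, 13, 0, 15, 4, 40, 44, 38, 6, 0, 8, 39, 12, 16, 24, 48.
The distinct values are {0, 1, 2, 3, 4, 5, 6, 8, 9, 10, 11, 12, 13, 15, 16, 17, 18, 19, 20, 22, 23, 24, 25, 26, 27, 29, 30, 31, 32, 33, 34, 36, 37, 38, 39, 40, 41, 43, 44, 45, 46, 47, 48}; there are 43 of them.

43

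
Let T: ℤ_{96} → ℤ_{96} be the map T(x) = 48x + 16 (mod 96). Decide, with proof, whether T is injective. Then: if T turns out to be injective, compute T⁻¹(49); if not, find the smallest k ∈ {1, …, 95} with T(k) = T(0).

We have gcd(48, 96) = 48 > 1. Taking a = 0 and b = 2: T(0) = 16 and T(2) = 48·2 + 16 = 112 ≡ 16 (mod 96).
So T(0) = T(2) while 0 ≠ 2, therefore T is not injective.
Since T is not injective, we find the least positive k with T(k) = T(0): this means 48k ≡ 0 (mod 96), i.e. 96 ∣ 48k. Since gcd(48, 96) = 48, dividing through by 48 this holds exactly when 2 ∣ k.
The smallest positive such k is 2.

2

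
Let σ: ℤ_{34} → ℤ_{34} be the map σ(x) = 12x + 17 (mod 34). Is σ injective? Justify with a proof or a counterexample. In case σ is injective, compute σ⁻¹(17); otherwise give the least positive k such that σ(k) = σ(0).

By definition, σ is injective when σ(s) = σ(t) forces s = t.
We have gcd(12, 34) = 2 > 1. Taking s = 0 and t = 17: σ(0) = 17 and σ(17) = 12·17 + 17 = 221 ≡ 17 (mod 34).
So σ(0) = σ(17) while 0 ≠ 17, so σ is not injective.
Since σ is not injective, we find the least positive k with σ(k) = σ(0): this means 12k ≡ 0 (mod 34), i.e. 34 ∣ 12k. Since gcd(12, 34) = 2, dividing through by 2 this holds exactly when 17 ∣ 6k, and as gcd(6, 17) = 1, exactly when 17 ∣ k.
The smallest positive such k is 17.

17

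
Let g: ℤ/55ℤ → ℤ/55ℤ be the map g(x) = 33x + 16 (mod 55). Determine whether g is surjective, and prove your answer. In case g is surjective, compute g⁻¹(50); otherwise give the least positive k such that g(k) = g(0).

Recall: surjectivity means every element of the codomain has a preimage under g.
Since gcd(33, 55) = 11, we have 33x ≡ 0 (mod 11) for all x, so g(x) ≡ 5 (mod 11).
But 0 ≢ 5 (mod 11), so 0 ∈ ℤ/55ℤ has no preimage. Hence g is not surjective.
Since g is not surjective, we find the least positive k with g(k) = g(0): this means 33k ≡ 0 (mod 55), i.e. 55 ∣ 33k. Since gcd(33, 55) = 11, dividing through by 11 this holds exactly when 5 ∣ 3k, and as gcd(3, 5) = 1, exactly when 5 ∣ k.
The smallest positive such k is 5.

5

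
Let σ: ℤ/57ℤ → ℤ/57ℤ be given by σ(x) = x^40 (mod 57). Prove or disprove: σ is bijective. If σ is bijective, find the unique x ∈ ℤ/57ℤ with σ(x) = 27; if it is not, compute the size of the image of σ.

σ(8): Repeated squaring mod 57: 8^1 ≡ 8, 8^2 ≡ 8² = 64 ≡ 7, 8^4 ≡ 7² = 49, 8^8 ≡ 49² = 2401 ≡ 7, 8^16 ≡ 7² = 49, 8^32 ≡ 49² = 2401 ≡ 7. Since 40 = 32 + 8, 8^40 ≡ 7·7: 7·7 = 49. So 8^40 ≡ 49 (mod 57).
σ(11): Repeated squaring mod 57: 11^1 ≡ 11, 11^2 ≡ 11² = 121 ≡ 7, 11^4 ≡ 7² = 49, 11^8 ≡ 49² = 2401 ≡ 7, 11^16 ≡ 7² = 49, 11^32 ≡ 49² = 2401 ≡ 7. Since 40 = 32 + 8, 11^40 ≡ 7·7: 7·7 = 49. So 11^40 ≡ 49 (mod 57).
So σ(8) = σ(11) = 49 while 8 ≠ 11, therefore σ is not injective, hence not bijective.
Since σ is not bijective, we determine |image(σ)|. Computing x^40 mod 57 for each x (by repeated squaring, reducing mod 57 at every step), the values σ(0), σ(1), …, σ(56) are: 0, 1, 16, 24, 28, 55, 42, 7, 49, 6, 25, 49, 45, 4, 55, 9, 43, 16, 39, 19, 1, 54, 43, 28, 36, 4, 7, 30, 25, 25, 30, 7, 4, 36, 28, 43, 54, 1, 19, 39, 16, 43, 9, 55, 4, 45, 49, 25, 6, 49, 7, 42, 55, 28, 24, 16, 1.
The distinct values are {0, 1, 4, 6, 7, 9, 16, 19, 24, 25, 28, 30, 36, 39, 42, 43, 45, 49, 54, 55}; there are 20 of them.

20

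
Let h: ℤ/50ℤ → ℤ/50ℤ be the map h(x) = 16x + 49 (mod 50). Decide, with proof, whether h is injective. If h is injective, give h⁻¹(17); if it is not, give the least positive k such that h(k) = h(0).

Recall: h is injective when h(x_1) = h(x_2) forces x_1 = x_2.
We have gcd(16, 50) = 2 > 1. Taking x_1 = 0 and x_2 = 25: h(0) = 49 and h(25) = 16·25 + 49 = 449 ≡ 49 (mod 50).
So h(0) = h(25) while 0 ≠ 25, hence h is not injective.
Since h is not injective, we find the least positive k with h(k) = h(0): this means 16k ≡ 0 (mod 50), i.e. 50 ∣ 16k. Since gcd(16, 50) = 2, dividing through by 2 this holds exactly when 25 ∣ 8k, and as gcd(8, 25) = 1, exactly when 25 ∣ k.
The smallest positive such k is 25.

25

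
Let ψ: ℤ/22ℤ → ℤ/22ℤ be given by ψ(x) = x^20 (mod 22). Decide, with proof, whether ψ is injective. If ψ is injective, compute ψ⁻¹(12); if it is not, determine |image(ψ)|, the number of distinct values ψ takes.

ψ(1) = 1^20 = 1.
ψ(3): Repeated squaring mod 22: 3^1 ≡ 3, 3^2 ≡ 3² = 9, 3^4 ≡ 9² = 81 ≡ 15, 3^8 ≡ 15² = 225 ≡ 5, 3^16 ≡ 5² = 25 ≡ 3. Since 20 = 16 + 4, 3^20 ≡ 3·15: 3·15 = 45 ≡ 1. So 3^20 ≡ 1 (mod 22).
So ψ(1) = ψ(3) = 1 while 1 ≠ 3, therefore ψ is not injective.
Since ψ is not injective, we determine |image(ψ)|. Computing x^20 mod 22 for each x (by repeated squaring, reducing mod 22 at every step), the values ψ(0), ψ(1), …, ψ(21) are: 0, 1, 12, 1, 12, 1, 12, 1, 12, 1, 12, 11, 12, 1, 12, 1, 12, 1, 12, 1, 12, 1.
The distinct values are {0, 1, 11, 12}; there are 4 of them.

4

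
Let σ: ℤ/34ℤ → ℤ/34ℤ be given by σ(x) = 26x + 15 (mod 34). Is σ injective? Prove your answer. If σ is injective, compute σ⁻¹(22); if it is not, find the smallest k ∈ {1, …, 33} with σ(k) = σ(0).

We have gcd(26, 34) = 2 > 1. Taking s = 0 and t = 17: σ(0) = 15 and σ(17) = 26·17 + 15 = 457 ≡ 15 (mod 34).
So σ(0) = σ(17) while 0 ≠ 17, hence σ is not injective.
Since σ is not injective, we find the least positive k with σ(k) = σ(0): this means 26k ≡ 0 (mod 34), i.e. 34 ∣ 26k. Since gcd(26, 34) = 2, dividing through by 2 this holds exactly when 17 ∣ 13k, and as gcd(13, 17) = 1, exactly when 17 ∣ k.
The smallest positive such k is 17.

17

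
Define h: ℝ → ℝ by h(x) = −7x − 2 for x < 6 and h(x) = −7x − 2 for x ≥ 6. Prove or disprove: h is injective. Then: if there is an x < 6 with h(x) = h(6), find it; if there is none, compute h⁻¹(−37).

5

Both pieces are strictly decreasing (slopes −7 and −7), so each is injective on its own interval.
The left piece maps (−∞, 6) onto (−44, ∞); the right piece maps [6, ∞) onto (−∞, −44].
These images are disjoint, so no value is attained by both pieces. So h is injective.
Because the two images are disjoint, no x < 6 has h(x) = h(6), so we compute h⁻¹(−37): −37 lies in (−44, ∞), so solve −7x − 2 = −37: x = (−37 + 2)/(−7) = 5.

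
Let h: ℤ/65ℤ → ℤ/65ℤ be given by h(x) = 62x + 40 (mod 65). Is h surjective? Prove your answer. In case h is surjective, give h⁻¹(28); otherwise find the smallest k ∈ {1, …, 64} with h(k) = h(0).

4

Since gcd(62, 65) = 1, 62 is invertible modulo 65. Euclid's algorithm: 65 = 1·62 + 3, 62 = 20·3 + 2, 3 = 1·2 + 1; back-substituting gives 1 = 43·62 − 41·65, so 62⁻¹ ≡ 43 (mod 65).
Then y ↦ 43(y − 40) is a two-sided inverse to h, so every y ∈ ℤ/65ℤ has a preimage.
Hence h is surjective.
Since h is surjective, we compute h⁻¹(28): solve 62x + 40 ≡ 28 (mod 65), i.e. 62x ≡ 53 (mod 65).
Multiplying by 62⁻¹ = 43 gives x ≡ 43·53 = 2279 = 35·65 + 4 ≡ 4 (mod 65).
Check: h(4) = 62·4 + 40 = 288 = 4·65 + 28 ≡ 28 (mod 65).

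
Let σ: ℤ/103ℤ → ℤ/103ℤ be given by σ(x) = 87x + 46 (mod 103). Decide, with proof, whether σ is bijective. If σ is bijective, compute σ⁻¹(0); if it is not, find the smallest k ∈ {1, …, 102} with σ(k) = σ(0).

93

Recall that σ is injective when σ(a) = σ(b) forces a = b.
If σ(a) = σ(b), then 87a ≡ 87b (mod 103). Because gcd(87, 103) = 1, we may cancel 87 to get a ≡ b (mod 103).
We now compute 87⁻¹ mod 103 explicitly. Euclid's algorithm: 103 = 1·87 + 16, 87 = 5·16 + 7, 16 = 2·7 + 2, 7 = 3·2 + 1; back-substituting gives 1 = 45·87 − 38·103, so 87⁻¹ ≡ 45 (mod 103).
For any y ∈ ℤ/103ℤ, x = 45(y − 46) mod 103 satisfies σ(x) = 87·45(y − 46) + 46 ≡ y (since 87·45 ≡ 1 mod 103). So every y has a preimage.
Thus σ is bijective.
Since σ is bijective, we find σ⁻¹(0): we need 87x ≡ 0 − 46 ≡ 57 (mod 103). Using 87⁻¹ = 45: x ≡ 45·57 = 2565 = 24·103 + 93, so x = 93.
Check: σ(93) = 87·93 + 46 = 8137 = 79·103 + 0 ≡ 0 (mod 103).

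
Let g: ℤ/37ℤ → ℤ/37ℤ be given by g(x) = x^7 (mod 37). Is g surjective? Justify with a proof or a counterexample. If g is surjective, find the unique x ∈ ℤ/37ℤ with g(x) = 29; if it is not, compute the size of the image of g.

Since 37 is prime, the nonzero elements of ℤ/37ℤ form a cyclic group of order 36.
As gcd(7, 36) = 1, raising to the 7th power is a bijection on this group: if a^7 ≡ b^7 then (ab^{−1})^7 = 1, and the only element of order dividing gcd(7, 36) = 1 is 1, so a = b.
With g(0) = 0 this makes g injective on all of ℤ/37ℤ, hence bijective (finite equal-size domain and codomain). In particular g is surjective.
Since g is surjective, we find the preimage of 29. The inverse of x ↦ x^7 on (ℤ/37ℤ)^× is x ↦ x^31, because 7·31 = 217 = 6·36 + 1 ≡ 1 (mod 36) and x^{36} = 1 for x ≠ 0 (Fermat). So g⁻¹(29) = 29^31 mod 37.
Repeated squaring mod 37: 29^1 ≡ 29, 29^2 ≡ 29² = 841 ≡ 27, 29^4 ≡ 27² = 729 ≡ 26, 29^8 ≡ 26² = 676 ≡ 10, 29^16 ≡ 10² = 100 ≡ 26. Since 31 = 16 + 8 + 4 + 2 + 1, 29^31 ≡ 26·10·26·27·29: 26·10 = 260 ≡ 1, then 1·26 = 26, then 26·27 = 702 ≡ 36, then 36·29 = 1044 ≡ 8. So 29^31 ≡ 8 (mod 37).
Hence g⁻¹(29) = 8.

8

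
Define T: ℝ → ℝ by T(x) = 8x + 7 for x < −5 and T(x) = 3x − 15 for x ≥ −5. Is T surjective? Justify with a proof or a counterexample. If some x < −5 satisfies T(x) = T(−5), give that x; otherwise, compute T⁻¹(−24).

-3

Both pieces are strictly increasing (slopes 8 and 3), so each is injective on its own interval.
The left piece maps (−∞, −5) onto (−∞, −33); the right piece maps [−5, ∞) onto [−30, ∞).
The union (−∞, −33) ∪ [−30, ∞) omits the interval between −33 and −30; in particular −33 has no preimage. So T is not surjective.
Because the two images are disjoint, no x < −5 has T(x) = T(−5), so we compute T⁻¹(−24): −24 lies in [−30, ∞), so solve 3x − 15 = −24: x = (−24 + 15)/3 = −3.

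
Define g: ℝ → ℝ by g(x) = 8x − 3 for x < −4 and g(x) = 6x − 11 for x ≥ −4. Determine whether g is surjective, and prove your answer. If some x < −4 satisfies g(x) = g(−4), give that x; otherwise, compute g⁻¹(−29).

-3

Both pieces are strictly increasing (slopes 8 and 6), so each is injective on its own interval.
The left piece maps (−∞, −4) onto (−∞, −35); the right piece maps [−4, ∞) onto [−35, ∞).
These images together cover ℝ, so g is surjective.
Because the two images are disjoint, no x < −4 has g(x) = g(−4), so we compute g⁻¹(−29): −29 lies in [−35, ∞), so solve 6x − 11 = −29: x = (−29 + 11)/6 = −3.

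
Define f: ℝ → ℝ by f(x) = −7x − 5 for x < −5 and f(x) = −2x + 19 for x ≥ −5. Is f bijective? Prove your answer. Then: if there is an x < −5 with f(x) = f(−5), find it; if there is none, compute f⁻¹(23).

Both pieces are strictly decreasing (slopes −7 and −2), so each is injective on its own interval.
The left piece maps (−∞, −5) onto (30, ∞); the right piece maps [−5, ∞) onto (−∞, 29].
The images leave a gap (30 has no preimage), so f is not surjective, hence not bijective.
Because the two images are disjoint, no x < −5 has f(x) = f(−5), so we compute f⁻¹(23): 23 lies in (−∞, 29], so solve −2x + 19 = 23: x = (23 − 19)/(−2) = −2.

-2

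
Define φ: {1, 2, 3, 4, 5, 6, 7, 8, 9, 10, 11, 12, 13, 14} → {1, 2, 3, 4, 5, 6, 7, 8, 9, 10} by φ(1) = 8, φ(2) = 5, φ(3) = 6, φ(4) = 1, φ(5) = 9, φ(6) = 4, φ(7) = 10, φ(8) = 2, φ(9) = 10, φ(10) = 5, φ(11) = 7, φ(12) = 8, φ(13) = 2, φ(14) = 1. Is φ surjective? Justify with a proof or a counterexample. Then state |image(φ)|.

No element maps to 3, so φ is not surjective.
The image of φ is {1, 2, 4, 5, 6, 7, 8, 9, 10}, which has 9 elements.

9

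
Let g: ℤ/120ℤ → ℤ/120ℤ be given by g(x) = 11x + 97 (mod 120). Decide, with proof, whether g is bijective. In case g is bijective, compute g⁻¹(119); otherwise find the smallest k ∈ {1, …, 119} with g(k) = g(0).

2

Suppose g(a) = g(b) in ℤ/120ℤ. Then 11a + 97 ≡ 11b + 97 (mod 120), hence 11(a − b) ≡ 0 (mod 120).
Since gcd(11, 120) = 1, 11 is invertible modulo 120, therefore a − b ≡ 0 (mod 120), i.e. a = b.
We now compute 11⁻¹ mod 120 explicitly. Euclid's algorithm: 120 = 10·11 + 10, 11 = 1·10 + 1; back-substituting gives 1 = 11·11 − 1·120, so 11⁻¹ ≡ 11 (mod 120).
Then y ↦ 11(y − 97) is a two-sided inverse to g, so every y ∈ ℤ/120ℤ has a preimage.
Hence g is bijective.
Since g is bijective, we find g⁻¹(119): we need 11x ≡ 119 − 97 ≡ 22 (mod 120). Using 11⁻¹ = 11: x ≡ 11·22 = 242 = 2·120 + 2, so x = 2.
Check: g(2) = 11·2 + 97 = 119 ≡ 119 (mod 120).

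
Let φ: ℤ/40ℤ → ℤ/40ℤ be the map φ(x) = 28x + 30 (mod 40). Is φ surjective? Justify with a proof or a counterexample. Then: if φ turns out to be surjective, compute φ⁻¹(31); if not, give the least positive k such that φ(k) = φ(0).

10

Since gcd(28, 40) = 4, we have 28x ≡ 0 (mod 4) for all x, so φ(x) ≡ 2 (mod 4).
But 0 ≢ 2 (mod 4), so 0 ∈ ℤ/40ℤ has no preimage. Thus φ is not surjective.
Since φ is not surjective, we find the least positive k with φ(k) = φ(0): this means 28k ≡ 0 (mod 40), i.e. 40 ∣ 28k. Since gcd(28, 40) = 4, dividing through by 4 this holds exactly when 10 ∣ 7k, and as gcd(7, 10) = 1, exactly when 10 ∣ k.
The smallest positive such k is 10.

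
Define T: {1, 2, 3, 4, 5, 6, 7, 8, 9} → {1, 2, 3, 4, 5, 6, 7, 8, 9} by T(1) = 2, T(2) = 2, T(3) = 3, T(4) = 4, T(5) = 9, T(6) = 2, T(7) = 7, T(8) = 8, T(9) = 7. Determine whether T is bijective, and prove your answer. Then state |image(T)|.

6

T(1) = 2 = T(2) with 1 ≠ 2, so T is not injective, hence not bijective.
The image of T is {2, 3, 4, 7, 8, 9}, which has 6 elements.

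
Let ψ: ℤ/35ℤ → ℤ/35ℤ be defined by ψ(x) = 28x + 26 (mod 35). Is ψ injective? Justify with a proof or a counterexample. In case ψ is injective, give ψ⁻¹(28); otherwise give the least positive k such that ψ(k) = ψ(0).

We have gcd(28, 35) = 7 > 1. Taking u = 0 and v = 5: ψ(0) = 26 and ψ(5) = 28·5 + 26 = 166 ≡ 26 (mod 35).
So ψ(0) = ψ(5) while 0 ≠ 5, so ψ is not injective.
Since ψ is not injective, we find the least positive k with ψ(k) = ψ(0): this means 28k ≡ 0 (mod 35), i.e. 35 ∣ 28k. Since gcd(28, 35) = 7, dividing through by 7 this holds exactly when 5 ∣ 4k, and as gcd(4, 5) = 1, exactly when 5 ∣ k.
The smallest positive such k is 5.

5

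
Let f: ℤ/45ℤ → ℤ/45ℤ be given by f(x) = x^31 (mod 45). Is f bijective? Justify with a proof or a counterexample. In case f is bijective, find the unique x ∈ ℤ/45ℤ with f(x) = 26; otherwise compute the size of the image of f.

35

f(0) = 0^31 = 0.
f(15): Repeated squaring mod 45: 15^1 ≡ 15, 15^2 ≡ 15² = 225 ≡ 0, 15^4 ≡ 0² = 0, 15^8 ≡ 0² = 0, 15^16 ≡ 0² = 0. Since 31 = 16 + 8 + 4 + 2 + 1, 15^31 ≡ 0·0·0·0·15: 0·0 = 0, then 0·0 = 0, then 0·0 = 0, then 0·15 = 0. So 15^31 ≡ 0 (mod 45).
So f(0) = f(15) = 0 while 0 ≠ 15, thus f is not injective, hence not bijective.
Since f is not bijective, we determine |image(f)|. Computing x^31 mod 45 for each x (by repeated squaring, reducing mod 45 at every step), the values f(0), f(1), …, f(44) are: 0, 1, 38, 27, 4, 5, 36, 43, 17, 9, 10, 11, 18, 22, 14, 0, 16, 8, 27, 19, 20, 36, 13, 32, 9, 25, 26, 18, 37, 29, 0, 31, 23, 27, 34, 35, 36, 28, 2, 9, 40, 41, 18, 7, 44.
The distinct values are {0, 1, 2, 4, 5, 7, 8, 9, 10, 11, 13, 14, 16, 17, 18, 19, 20, 22, 23, 25, 26, 27, 28, 29, 31, 32, 34, 35, 36, 37, 38, 40, 41, 43, 44}; there are 35 of them.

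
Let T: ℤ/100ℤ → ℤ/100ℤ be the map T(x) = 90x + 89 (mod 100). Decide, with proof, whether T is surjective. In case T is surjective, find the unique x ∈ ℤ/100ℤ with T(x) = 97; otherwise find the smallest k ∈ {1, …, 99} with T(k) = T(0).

By definition, T is surjective if every y in the codomain equals T(x) for some x in the domain.
Since gcd(90, 100) = 10, we have 90x ≡ 0 (mod 10) for all x, so T(x) ≡ 9 (mod 10).
But 0 ≢ 9 (mod 10), so 0 ∈ ℤ/100ℤ has no preimage. Hence T is not surjective.
Since T is not surjective, we find the least positive k with T(k) = T(0): this means 90k ≡ 0 (mod 100), i.e. 100 ∣ 90k. Since gcd(90, 100) = 10, dividing through by 10 this holds exactly when 10 ∣ 9k, and as gcd(9, 10) = 1, exactly when 10 ∣ k.
The smallest positive such k is 10.

10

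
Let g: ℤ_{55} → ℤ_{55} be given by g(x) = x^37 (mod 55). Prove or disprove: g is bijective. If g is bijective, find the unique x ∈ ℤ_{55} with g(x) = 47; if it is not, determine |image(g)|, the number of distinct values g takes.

27

Computing x^37 mod 55 for each x (by repeated squaring, reducing mod 55 at every step), the values g(0), g(1), …, g(54) are: 0, 1, 7, 53, 49, 25, 41, 17, 13, 4, 10, 11, 12, 18, 9, 5, 36, 52, 28, 24, 15, 21, 22, 23, 29, 20, 16, 47, 8, 39, 35, 26, 32, 33, 34, 40, 31, 27, 3, 19, 50, 46, 37, 43, 44, 45, 51, 42, 38, 14, 30, 6, 2, 48, 54.
Every element of ℤ_{55} appears exactly once in this list, so g is a bijection, and in particular bijective.
Since g is bijective, we read off the preimage of 47 from the same table: g(27) = 47, so g⁻¹(47) = 27.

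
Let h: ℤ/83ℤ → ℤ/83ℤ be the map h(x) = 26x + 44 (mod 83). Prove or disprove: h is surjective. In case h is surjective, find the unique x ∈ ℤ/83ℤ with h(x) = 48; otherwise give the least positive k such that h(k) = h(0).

64

Since gcd(26, 83) = 1, 26 is invertible modulo 83. Euclid's algorithm: 83 = 3·26 + 5, 26 = 5·5 + 1; back-substituting gives 1 = 16·26 − 5·83, so 26⁻¹ ≡ 16 (mod 83).
For any y ∈ ℤ/83ℤ, x = 16(y − 44) mod 83 satisfies h(x) = 26·16(y − 44) + 44 ≡ y (since 26·16 ≡ 1 mod 83). So every y has a preimage.
Hence h is surjective.
Since h is surjective, we compute h⁻¹(48): solve 26x + 44 ≡ 48 (mod 83), i.e. 26x ≡ 4 (mod 83).
Multiplying by 26⁻¹ = 16 gives x ≡ 16·4 = 64 ≡ 64 (mod 83).
Check: h(64) = 26·64 + 44 = 1708 = 20·83 + 48 ≡ 48 (mod 83).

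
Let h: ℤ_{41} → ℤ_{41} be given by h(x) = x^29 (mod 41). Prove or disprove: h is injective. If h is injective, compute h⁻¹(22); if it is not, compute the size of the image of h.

6

Since 41 is prime, the nonzero elements of ℤ_{41} form a cyclic group of order 40.
As gcd(29, 40) = 1, raising to the 29th power is a bijection on this group: if x_1^29 ≡ x_2^29 then (x_1x_2^{−1})^29 = 1, and the only element of order dividing gcd(29, 40) = 1 is 1, so x_1 = x_2.
With h(0) = 0 this makes h injective on all of ℤ_{41}, hence bijective (finite equal-size domain and codomain). In particular h is injective.
Since h is injective, we find the preimage of 22. The inverse of x ↦ x^29 on (ℤ_{41})^× is x ↦ x^29, because 29·29 = 841 = 21·40 + 1 ≡ 1 (mod 40) and x^{40} = 1 for x ≠ 0 (Fermat). So h⁻¹(22) = 22^29 mod 41.
Repeated squaring mod 41: 22^1 ≡ 22, 22^2 ≡ 22² = 484 ≡ 33, 22^4 ≡ 33² = 1089 ≡ 23, 22^8 ≡ 23² = 529 ≡ 37, 22^16 ≡ 37² = 1369 ≡ 16. Since 29 = 16 + 8 + 4 + 1, 22^29 ≡ 16·37·23·22: 16·37 = 592 ≡ 18, then 18·23 = 414 ≡ 4, then 4·22 = 88 ≡ 6. So 22^29 ≡ 6 (mod 41).
Hence h⁻¹(22) = 6.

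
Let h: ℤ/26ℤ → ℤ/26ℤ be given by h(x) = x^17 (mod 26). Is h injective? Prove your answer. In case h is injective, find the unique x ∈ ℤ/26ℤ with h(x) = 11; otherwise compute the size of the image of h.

Computing x^17 mod 26 for each x (by repeated squaring, reducing mod 26 at every step), the values h(0), h(1), …, h(25) are: 0, 1, 6, 9, 10, 5, 2, 11, 8, 3, 4, 7, 12, 13, 14, 19, 22, 23, 18, 15, 24, 21, 16, 17, 20, 25.
Every element of ℤ/26ℤ appears exactly once in this list, so h is a bijection, and in particular injective.
Since h is injective, we read off the preimage of 11 from the same table: h(7) = 11, so h⁻¹(11) = 7.

7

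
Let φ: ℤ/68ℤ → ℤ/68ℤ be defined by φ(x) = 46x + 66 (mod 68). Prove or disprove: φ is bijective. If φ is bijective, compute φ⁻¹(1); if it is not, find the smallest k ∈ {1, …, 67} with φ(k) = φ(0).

34

We have gcd(46, 68) = 2 > 1. Taking x_1 = 0 and x_2 = 34: φ(0) = 66 and φ(34) = 46·34 + 66 = 1630 ≡ 66 (mod 68).
So φ(0) = φ(34) while 0 ≠ 34, hence φ is not injective, hence not bijective.
Since φ is not bijective, we find the least positive k with φ(k) = φ(0): this means 46k ≡ 0 (mod 68), i.e. 68 ∣ 46k. Since gcd(46, 68) = 2, dividing through by 2 this holds exactly when 34 ∣ 23k, and as gcd(23, 34) = 1, exactly when 34 ∣ k.
The smallest positive such k is 34.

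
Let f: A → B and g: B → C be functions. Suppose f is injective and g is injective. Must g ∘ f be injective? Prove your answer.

injective

Suppose (g ∘ f)(x_1) = (g ∘ f)(x_2), i.e. g(f(x_1)) = g(f(x_2)).
Since g is injective, f(x_1) = f(x_2). Since f is injective, x_1 = x_2. Hence g ∘ f is injective.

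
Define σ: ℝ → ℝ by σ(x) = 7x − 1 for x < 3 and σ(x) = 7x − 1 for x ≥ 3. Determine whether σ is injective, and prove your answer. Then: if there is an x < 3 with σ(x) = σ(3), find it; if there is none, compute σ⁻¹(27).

Both pieces are strictly increasing (slopes 7 and 7), so each is injective on its own interval.
The left piece maps (−∞, 3) onto (−∞, 20); the right piece maps [3, ∞) onto [20, ∞).
These images are disjoint, so no value is attained by both pieces. Thus σ is injective.
Because the two images are disjoint, no x < 3 has σ(x) = σ(3), so we compute σ⁻¹(27): 27 lies in [20, ∞), so solve 7x − 1 = 27: x = (27 + 1)/7 = 4.

4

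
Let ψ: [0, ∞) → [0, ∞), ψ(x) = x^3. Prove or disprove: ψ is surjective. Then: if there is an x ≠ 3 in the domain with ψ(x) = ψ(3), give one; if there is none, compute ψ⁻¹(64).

For any y ∈ [0, ∞), x = y^{1/3} ∈ [0, ∞) gives ψ(x) = y, so ψ is surjective.
Since x ↦ x^3 is strictly increasing on [0, ∞), it is injective there, so no x ≠ 3 in the domain has ψ(x) = ψ(3). We therefore compute ψ⁻¹(64) = 64^{1/3} = 4 (indeed 4^3 = 64).

4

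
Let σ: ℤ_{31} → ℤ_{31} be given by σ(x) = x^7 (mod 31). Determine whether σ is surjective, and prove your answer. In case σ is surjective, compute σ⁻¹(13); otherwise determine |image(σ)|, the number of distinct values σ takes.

Since 31 is prime, the nonzero elements of ℤ_{31} form a cyclic group of order 30.
As gcd(7, 30) = 1, raising to the 7th power is a bijection on this group: if u^7 ≡ v^7 then (uv^{−1})^7 = 1, and the only element of order dividing gcd(7, 30) = 1 is 1, so u = v.
With σ(0) = 0 this makes σ injective on all of ℤ_{31}, hence bijective (finite equal-size domain and codomain). In particular σ is surjective.
Since σ is surjective, we find the preimage of 13. The inverse of x ↦ x^7 on (ℤ_{31})^× is x ↦ x^13, because 7·13 = 91 = 3·30 + 1 ≡ 1 (mod 30) and x^{30} = 1 for x ≠ 0 (Fermat). So σ⁻¹(13) = 13^13 mod 31.
Repeated squaring mod 31: 13^1 ≡ 13, 13^2 ≡ 13² = 169 ≡ 14, 13^4 ≡ 14² = 196 ≡ 10, 13^8 ≡ 10² = 100 ≡ 7. Since 13 = 8 + 4 + 1, 13^13 ≡ 7·10·13: 7·10 = 70 ≡ 8, then 8·13 = 104 ≡ 11. So 13^13 ≡ 11 (mod 31).
Hence σ⁻¹(13) = 11.

11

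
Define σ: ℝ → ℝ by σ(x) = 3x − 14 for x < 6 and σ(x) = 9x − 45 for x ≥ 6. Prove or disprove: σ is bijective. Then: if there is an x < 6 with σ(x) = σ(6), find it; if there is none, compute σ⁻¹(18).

7

Both pieces are strictly increasing (slopes 3 and 9), so each is injective on its own interval.
The left piece maps (−∞, 6) onto (−∞, 4); the right piece maps [6, ∞) onto [9, ∞).
The images leave a gap (4 has no preimage), so σ is not surjective, hence not bijective.
Because the two images are disjoint, no x < 6 has σ(x) = σ(6), so we compute σ⁻¹(18): 18 lies in [9, ∞), so solve 9x − 45 = 18: x = (18 + 45)/9 = 7.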